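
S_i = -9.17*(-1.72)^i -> [-9.17, 15.77, -27.13, 46.66, -80.26]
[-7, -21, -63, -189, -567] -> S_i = -7*3^i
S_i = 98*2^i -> [98, 196, 392, 784, 1568]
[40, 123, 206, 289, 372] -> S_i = 40 + 83*i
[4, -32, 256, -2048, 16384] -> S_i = 4*-8^i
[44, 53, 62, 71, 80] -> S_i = 44 + 9*i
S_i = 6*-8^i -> [6, -48, 384, -3072, 24576]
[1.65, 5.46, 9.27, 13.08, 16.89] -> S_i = 1.65 + 3.81*i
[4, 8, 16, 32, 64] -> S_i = 4*2^i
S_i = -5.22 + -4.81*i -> [-5.22, -10.03, -14.84, -19.65, -24.46]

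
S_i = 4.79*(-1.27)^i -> [4.79, -6.08, 7.73, -9.81, 12.46]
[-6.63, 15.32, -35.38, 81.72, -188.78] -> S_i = -6.63*(-2.31)^i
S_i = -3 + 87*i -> [-3, 84, 171, 258, 345]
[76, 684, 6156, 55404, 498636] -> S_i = 76*9^i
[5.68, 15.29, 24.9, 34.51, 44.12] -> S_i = 5.68 + 9.61*i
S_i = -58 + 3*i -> [-58, -55, -52, -49, -46]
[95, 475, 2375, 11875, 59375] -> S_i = 95*5^i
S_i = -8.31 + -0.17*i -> [-8.31, -8.48, -8.65, -8.82, -8.99]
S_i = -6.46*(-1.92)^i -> [-6.46, 12.4, -23.81, 45.72, -87.79]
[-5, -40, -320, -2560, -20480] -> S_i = -5*8^i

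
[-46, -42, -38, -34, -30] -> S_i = -46 + 4*i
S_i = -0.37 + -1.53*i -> [-0.37, -1.9, -3.43, -4.96, -6.49]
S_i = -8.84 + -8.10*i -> [-8.84, -16.94, -25.04, -33.14, -41.24]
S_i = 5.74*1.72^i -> [5.74, 9.87, 16.98, 29.21, 50.24]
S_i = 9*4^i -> [9, 36, 144, 576, 2304]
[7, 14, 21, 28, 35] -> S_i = 7 + 7*i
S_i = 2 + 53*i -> [2, 55, 108, 161, 214]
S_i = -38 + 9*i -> [-38, -29, -20, -11, -2]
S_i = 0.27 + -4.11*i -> [0.27, -3.84, -7.95, -12.06, -16.17]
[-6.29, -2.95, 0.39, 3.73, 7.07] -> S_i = -6.29 + 3.34*i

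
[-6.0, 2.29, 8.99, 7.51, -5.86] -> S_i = Random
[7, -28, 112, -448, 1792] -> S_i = 7*-4^i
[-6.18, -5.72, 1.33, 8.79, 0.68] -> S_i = Random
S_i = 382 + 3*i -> [382, 385, 388, 391, 394]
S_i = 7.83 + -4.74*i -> [7.83, 3.09, -1.65, -6.39, -11.13]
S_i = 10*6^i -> [10, 60, 360, 2160, 12960]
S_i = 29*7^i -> [29, 203, 1421, 9947, 69629]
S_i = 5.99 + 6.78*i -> [5.99, 12.77, 19.55, 26.33, 33.11]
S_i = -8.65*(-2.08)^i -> [-8.65, 17.99, -37.42, 77.84, -161.91]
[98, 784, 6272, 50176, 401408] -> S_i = 98*8^i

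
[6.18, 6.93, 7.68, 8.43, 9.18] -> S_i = 6.18 + 0.75*i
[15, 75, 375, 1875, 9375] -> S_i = 15*5^i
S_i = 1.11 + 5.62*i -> [1.11, 6.73, 12.35, 17.97, 23.59]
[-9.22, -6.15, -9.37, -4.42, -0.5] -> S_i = Random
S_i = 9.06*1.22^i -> [9.06, 11.05, 13.48, 16.45, 20.07]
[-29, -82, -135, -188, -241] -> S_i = -29 + -53*i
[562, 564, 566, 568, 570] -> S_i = 562 + 2*i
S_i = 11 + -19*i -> [11, -8, -27, -46, -65]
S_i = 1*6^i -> [1, 6, 36, 216, 1296]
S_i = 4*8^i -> [4, 32, 256, 2048, 16384]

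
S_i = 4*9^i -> [4, 36, 324, 2916, 26244]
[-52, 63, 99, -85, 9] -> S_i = Random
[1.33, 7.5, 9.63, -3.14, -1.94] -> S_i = Random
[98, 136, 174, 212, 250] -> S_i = 98 + 38*i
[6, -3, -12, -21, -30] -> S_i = 6 + -9*i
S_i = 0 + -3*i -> [0, -3, -6, -9, -12]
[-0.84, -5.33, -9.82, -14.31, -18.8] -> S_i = -0.84 + -4.49*i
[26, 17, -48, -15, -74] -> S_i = Random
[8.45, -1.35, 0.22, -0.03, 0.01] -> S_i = 8.45*(-0.16)^i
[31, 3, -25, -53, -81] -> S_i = 31 + -28*i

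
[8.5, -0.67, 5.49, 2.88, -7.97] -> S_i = Random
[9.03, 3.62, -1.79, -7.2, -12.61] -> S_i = 9.03 + -5.41*i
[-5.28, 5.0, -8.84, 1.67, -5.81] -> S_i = Random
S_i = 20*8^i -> [20, 160, 1280, 10240, 81920]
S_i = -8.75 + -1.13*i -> [-8.75, -9.88, -11.01, -12.14, -13.27]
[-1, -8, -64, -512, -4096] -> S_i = -1*8^i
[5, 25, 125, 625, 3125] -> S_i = 5*5^i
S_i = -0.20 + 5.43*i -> [-0.2, 5.23, 10.66, 16.09, 21.52]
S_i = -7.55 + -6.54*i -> [-7.55, -14.09, -20.63, -27.17, -33.71]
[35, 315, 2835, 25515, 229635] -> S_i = 35*9^i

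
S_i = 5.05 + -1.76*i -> [5.05, 3.29, 1.53, -0.23, -1.99]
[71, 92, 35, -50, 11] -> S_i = Random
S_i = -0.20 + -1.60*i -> [-0.2, -1.8, -3.4, -5.0, -6.6]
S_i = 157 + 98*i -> [157, 255, 353, 451, 549]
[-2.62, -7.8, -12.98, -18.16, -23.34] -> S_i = -2.62 + -5.18*i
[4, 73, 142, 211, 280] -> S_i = 4 + 69*i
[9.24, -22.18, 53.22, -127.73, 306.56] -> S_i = 9.24*(-2.40)^i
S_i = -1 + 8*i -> [-1, 7, 15, 23, 31]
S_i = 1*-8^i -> [1, -8, 64, -512, 4096]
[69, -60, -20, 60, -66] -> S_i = Random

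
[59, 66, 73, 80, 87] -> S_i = 59 + 7*i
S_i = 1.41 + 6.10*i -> [1.41, 7.51, 13.61, 19.71, 25.81]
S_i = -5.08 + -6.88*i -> [-5.08, -11.96, -18.84, -25.72, -32.6]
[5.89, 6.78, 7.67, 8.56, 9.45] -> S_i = 5.89 + 0.89*i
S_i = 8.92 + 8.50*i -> [8.92, 17.42, 25.92, 34.42, 42.92]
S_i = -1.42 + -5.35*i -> [-1.42, -6.77, -12.12, -17.47, -22.82]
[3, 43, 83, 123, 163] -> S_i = 3 + 40*i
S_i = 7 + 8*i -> [7, 15, 23, 31, 39]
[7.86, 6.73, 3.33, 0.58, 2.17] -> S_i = Random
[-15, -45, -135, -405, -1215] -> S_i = -15*3^i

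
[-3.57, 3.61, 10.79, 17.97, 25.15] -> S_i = -3.57 + 7.18*i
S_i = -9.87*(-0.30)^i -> [-9.87, 2.96, -0.89, 0.27, -0.08]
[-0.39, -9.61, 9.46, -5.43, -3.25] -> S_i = Random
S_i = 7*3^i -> [7, 21, 63, 189, 567]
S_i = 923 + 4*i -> [923, 927, 931, 935, 939]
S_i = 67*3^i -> [67, 201, 603, 1809, 5427]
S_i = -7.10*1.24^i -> [-7.1, -8.8, -10.92, -13.54, -16.79]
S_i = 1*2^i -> [1, 2, 4, 8, 16]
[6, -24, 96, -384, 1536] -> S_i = 6*-4^i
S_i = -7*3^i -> [-7, -21, -63, -189, -567]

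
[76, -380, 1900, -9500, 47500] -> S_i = 76*-5^i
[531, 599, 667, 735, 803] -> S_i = 531 + 68*i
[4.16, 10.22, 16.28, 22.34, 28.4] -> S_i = 4.16 + 6.06*i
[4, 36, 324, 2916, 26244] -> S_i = 4*9^i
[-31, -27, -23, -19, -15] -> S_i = -31 + 4*i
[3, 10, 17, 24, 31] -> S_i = 3 + 7*i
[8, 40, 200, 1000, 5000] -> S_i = 8*5^i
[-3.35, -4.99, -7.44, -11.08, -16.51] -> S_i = -3.35*1.49^i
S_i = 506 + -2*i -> [506, 504, 502, 500, 498]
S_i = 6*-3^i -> [6, -18, 54, -162, 486]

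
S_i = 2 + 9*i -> [2, 11, 20, 29, 38]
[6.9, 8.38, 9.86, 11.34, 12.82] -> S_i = 6.90 + 1.48*i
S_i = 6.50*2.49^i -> [6.5, 16.19, 40.3, 100.35, 249.87]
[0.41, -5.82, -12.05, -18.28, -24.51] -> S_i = 0.41 + -6.23*i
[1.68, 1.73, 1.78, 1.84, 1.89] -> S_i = 1.68*1.03^i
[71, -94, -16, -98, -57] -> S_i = Random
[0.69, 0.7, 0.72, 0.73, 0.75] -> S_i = 0.69*1.02^i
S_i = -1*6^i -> [-1, -6, -36, -216, -1296]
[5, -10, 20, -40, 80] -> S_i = 5*-2^i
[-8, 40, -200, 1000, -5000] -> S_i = -8*-5^i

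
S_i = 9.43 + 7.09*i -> [9.43, 16.52, 23.61, 30.7, 37.79]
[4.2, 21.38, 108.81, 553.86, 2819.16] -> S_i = 4.20*5.09^i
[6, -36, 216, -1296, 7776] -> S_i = 6*-6^i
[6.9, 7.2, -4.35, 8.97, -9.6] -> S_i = Random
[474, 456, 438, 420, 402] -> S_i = 474 + -18*i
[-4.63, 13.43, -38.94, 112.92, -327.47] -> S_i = -4.63*(-2.90)^i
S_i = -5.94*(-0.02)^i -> [-5.94, 0.12, -0.0, 0.0, -0.0]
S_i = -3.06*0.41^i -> [-3.06, -1.25, -0.51, -0.21, -0.09]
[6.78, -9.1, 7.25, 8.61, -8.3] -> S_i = Random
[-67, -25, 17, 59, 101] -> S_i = -67 + 42*i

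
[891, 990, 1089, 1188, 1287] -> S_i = 891 + 99*i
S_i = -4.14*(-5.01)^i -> [-4.14, 20.74, -103.91, 520.61, -2608.26]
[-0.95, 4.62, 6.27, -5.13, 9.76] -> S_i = Random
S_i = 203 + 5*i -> [203, 208, 213, 218, 223]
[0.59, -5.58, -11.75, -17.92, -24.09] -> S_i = 0.59 + -6.17*i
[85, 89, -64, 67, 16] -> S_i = Random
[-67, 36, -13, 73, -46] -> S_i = Random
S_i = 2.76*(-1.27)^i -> [2.76, -3.51, 4.45, -5.65, 7.18]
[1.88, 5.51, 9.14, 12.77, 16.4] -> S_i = 1.88 + 3.63*i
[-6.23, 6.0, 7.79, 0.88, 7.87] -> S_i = Random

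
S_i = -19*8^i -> [-19, -152, -1216, -9728, -77824]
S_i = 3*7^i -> [3, 21, 147, 1029, 7203]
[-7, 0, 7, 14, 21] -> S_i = -7 + 7*i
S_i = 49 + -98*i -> [49, -49, -147, -245, -343]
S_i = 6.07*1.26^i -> [6.07, 7.65, 9.64, 12.14, 15.3]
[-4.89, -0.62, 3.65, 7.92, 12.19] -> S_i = -4.89 + 4.27*i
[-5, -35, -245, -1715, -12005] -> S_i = -5*7^i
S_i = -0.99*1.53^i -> [-0.99, -1.51, -2.32, -3.55, -5.43]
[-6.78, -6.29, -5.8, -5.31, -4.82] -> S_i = -6.78 + 0.49*i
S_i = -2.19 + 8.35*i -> [-2.19, 6.16, 14.51, 22.86, 31.21]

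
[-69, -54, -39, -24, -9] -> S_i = -69 + 15*i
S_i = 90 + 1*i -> [90, 91, 92, 93, 94]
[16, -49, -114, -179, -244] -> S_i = 16 + -65*i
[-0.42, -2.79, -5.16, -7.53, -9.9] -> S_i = -0.42 + -2.37*i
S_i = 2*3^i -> [2, 6, 18, 54, 162]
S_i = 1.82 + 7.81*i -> [1.82, 9.63, 17.44, 25.25, 33.06]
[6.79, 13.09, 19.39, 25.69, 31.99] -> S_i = 6.79 + 6.30*i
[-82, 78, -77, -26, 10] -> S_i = Random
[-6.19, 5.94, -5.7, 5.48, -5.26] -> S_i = -6.19*(-0.96)^i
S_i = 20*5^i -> [20, 100, 500, 2500, 12500]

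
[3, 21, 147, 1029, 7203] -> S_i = 3*7^i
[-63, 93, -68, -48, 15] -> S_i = Random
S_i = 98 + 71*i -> [98, 169, 240, 311, 382]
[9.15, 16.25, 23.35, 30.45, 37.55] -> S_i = 9.15 + 7.10*i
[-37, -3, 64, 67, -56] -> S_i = Random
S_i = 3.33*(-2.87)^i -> [3.33, -9.56, 27.43, -78.72, 225.93]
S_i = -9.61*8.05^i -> [-9.61, -77.36, -622.75, -5013.15, -40355.89]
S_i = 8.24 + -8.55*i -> [8.24, -0.31, -8.86, -17.41, -25.96]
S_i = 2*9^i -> [2, 18, 162, 1458, 13122]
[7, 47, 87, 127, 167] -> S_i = 7 + 40*i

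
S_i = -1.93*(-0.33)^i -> [-1.93, 0.64, -0.21, 0.07, -0.02]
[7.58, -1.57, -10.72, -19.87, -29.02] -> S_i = 7.58 + -9.15*i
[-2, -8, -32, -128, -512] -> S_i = -2*4^i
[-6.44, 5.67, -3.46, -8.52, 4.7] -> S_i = Random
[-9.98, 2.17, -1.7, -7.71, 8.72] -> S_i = Random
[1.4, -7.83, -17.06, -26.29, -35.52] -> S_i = 1.40 + -9.23*i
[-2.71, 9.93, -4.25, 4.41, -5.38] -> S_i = Random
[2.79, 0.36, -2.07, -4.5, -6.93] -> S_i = 2.79 + -2.43*i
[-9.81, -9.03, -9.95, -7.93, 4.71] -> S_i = Random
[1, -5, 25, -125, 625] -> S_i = 1*-5^i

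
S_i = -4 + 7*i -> [-4, 3, 10, 17, 24]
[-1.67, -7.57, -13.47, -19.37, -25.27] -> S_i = -1.67 + -5.90*i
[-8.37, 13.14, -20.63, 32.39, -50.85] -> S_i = -8.37*(-1.57)^i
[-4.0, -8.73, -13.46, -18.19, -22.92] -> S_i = -4.00 + -4.73*i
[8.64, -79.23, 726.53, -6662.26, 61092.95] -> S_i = 8.64*(-9.17)^i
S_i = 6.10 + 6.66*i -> [6.1, 12.76, 19.42, 26.08, 32.74]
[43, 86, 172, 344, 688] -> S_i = 43*2^i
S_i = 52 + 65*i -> [52, 117, 182, 247, 312]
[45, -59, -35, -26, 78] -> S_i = Random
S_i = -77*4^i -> [-77, -308, -1232, -4928, -19712]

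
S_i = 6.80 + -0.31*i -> [6.8, 6.49, 6.18, 5.87, 5.56]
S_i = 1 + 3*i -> [1, 4, 7, 10, 13]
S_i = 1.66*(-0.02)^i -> [1.66, -0.03, 0.0, -0.0, 0.0]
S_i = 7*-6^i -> [7, -42, 252, -1512, 9072]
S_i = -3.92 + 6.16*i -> [-3.92, 2.24, 8.4, 14.56, 20.72]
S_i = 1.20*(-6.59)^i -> [1.2, -7.91, 52.11, -343.43, 2263.2]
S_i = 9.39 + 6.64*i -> [9.39, 16.03, 22.67, 29.31, 35.95]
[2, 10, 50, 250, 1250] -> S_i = 2*5^i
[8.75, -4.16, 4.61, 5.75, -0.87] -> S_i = Random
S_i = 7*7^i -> [7, 49, 343, 2401, 16807]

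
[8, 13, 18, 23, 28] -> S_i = 8 + 5*i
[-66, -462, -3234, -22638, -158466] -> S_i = -66*7^i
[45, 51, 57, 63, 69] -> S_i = 45 + 6*i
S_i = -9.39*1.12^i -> [-9.39, -10.52, -11.78, -13.19, -14.78]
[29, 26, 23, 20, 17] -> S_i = 29 + -3*i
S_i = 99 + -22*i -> [99, 77, 55, 33, 11]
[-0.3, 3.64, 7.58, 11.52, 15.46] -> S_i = -0.30 + 3.94*i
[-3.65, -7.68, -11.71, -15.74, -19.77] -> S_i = -3.65 + -4.03*i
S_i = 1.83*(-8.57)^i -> [1.83, -15.68, 134.4, -1151.84, 9871.3]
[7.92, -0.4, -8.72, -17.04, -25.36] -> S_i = 7.92 + -8.32*i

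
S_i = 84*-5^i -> [84, -420, 2100, -10500, 52500]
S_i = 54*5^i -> [54, 270, 1350, 6750, 33750]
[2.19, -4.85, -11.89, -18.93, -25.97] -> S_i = 2.19 + -7.04*i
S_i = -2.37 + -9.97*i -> [-2.37, -12.34, -22.31, -32.28, -42.25]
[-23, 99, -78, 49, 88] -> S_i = Random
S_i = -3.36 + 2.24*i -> [-3.36, -1.12, 1.12, 3.36, 5.6]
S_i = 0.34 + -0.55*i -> [0.34, -0.21, -0.76, -1.31, -1.86]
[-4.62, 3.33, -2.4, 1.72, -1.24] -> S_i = -4.62*(-0.72)^i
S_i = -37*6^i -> [-37, -222, -1332, -7992, -47952]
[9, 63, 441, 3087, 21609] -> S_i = 9*7^i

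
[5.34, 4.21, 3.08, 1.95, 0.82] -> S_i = 5.34 + -1.13*i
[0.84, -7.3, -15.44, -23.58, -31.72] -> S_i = 0.84 + -8.14*i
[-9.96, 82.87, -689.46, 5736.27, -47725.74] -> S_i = -9.96*(-8.32)^i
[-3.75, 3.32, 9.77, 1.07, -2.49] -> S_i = Random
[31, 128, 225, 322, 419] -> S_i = 31 + 97*i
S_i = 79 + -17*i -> [79, 62, 45, 28, 11]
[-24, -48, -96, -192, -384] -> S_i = -24*2^i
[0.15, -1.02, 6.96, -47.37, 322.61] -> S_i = 0.15*(-6.81)^i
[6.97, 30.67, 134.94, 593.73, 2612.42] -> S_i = 6.97*4.40^i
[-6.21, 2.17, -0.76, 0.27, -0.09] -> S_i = -6.21*(-0.35)^i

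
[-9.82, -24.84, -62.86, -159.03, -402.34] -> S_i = -9.82*2.53^i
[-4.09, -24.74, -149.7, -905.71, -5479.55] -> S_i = -4.09*6.05^i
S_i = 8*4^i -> [8, 32, 128, 512, 2048]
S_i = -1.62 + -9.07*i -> [-1.62, -10.69, -19.76, -28.83, -37.9]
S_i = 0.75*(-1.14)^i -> [0.75, -0.86, 0.97, -1.11, 1.27]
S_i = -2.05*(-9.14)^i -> [-2.05, 18.74, -171.26, 1565.28, -14306.67]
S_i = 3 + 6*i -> [3, 9, 15, 21, 27]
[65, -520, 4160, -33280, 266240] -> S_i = 65*-8^i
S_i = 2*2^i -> [2, 4, 8, 16, 32]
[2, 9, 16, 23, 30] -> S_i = 2 + 7*i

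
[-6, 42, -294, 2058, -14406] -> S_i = -6*-7^i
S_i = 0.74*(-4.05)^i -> [0.74, -3.0, 12.14, -49.16, 199.09]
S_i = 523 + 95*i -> [523, 618, 713, 808, 903]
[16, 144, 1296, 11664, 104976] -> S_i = 16*9^i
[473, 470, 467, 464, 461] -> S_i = 473 + -3*i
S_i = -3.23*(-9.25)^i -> [-3.23, 29.88, -276.37, 2556.39, -23646.64]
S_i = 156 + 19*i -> [156, 175, 194, 213, 232]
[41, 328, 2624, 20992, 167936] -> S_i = 41*8^i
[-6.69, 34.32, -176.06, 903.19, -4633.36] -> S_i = -6.69*(-5.13)^i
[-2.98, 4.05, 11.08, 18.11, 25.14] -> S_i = -2.98 + 7.03*i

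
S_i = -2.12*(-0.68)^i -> [-2.12, 1.44, -0.98, 0.67, -0.45]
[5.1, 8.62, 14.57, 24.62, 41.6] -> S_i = 5.10*1.69^i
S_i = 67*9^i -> [67, 603, 5427, 48843, 439587]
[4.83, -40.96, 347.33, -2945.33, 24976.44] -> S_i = 4.83*(-8.48)^i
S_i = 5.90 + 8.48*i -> [5.9, 14.38, 22.86, 31.34, 39.82]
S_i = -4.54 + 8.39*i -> [-4.54, 3.85, 12.24, 20.63, 29.02]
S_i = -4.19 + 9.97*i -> [-4.19, 5.78, 15.75, 25.72, 35.69]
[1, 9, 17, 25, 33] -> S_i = 1 + 8*i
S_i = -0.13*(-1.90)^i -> [-0.13, 0.25, -0.47, 0.89, -1.69]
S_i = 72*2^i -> [72, 144, 288, 576, 1152]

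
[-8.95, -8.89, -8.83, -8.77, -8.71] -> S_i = -8.95 + 0.06*i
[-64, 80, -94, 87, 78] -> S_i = Random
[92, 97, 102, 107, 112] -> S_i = 92 + 5*i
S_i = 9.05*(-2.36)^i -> [9.05, -21.36, 50.4, -118.96, 280.74]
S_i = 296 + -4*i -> [296, 292, 288, 284, 280]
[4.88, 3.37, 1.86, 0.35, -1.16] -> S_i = 4.88 + -1.51*i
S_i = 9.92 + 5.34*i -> [9.92, 15.26, 20.6, 25.94, 31.28]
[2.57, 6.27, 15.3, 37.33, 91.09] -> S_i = 2.57*2.44^i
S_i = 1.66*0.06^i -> [1.66, 0.1, 0.01, 0.0, 0.0]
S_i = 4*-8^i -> [4, -32, 256, -2048, 16384]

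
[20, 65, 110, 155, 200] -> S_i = 20 + 45*i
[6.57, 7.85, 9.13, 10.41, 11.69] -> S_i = 6.57 + 1.28*i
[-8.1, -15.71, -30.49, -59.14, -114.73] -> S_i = -8.10*1.94^i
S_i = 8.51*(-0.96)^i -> [8.51, -8.17, 7.84, -7.53, 7.23]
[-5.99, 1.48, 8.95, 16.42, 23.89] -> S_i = -5.99 + 7.47*i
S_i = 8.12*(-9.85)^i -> [8.12, -79.98, 787.82, -7760.05, 76436.53]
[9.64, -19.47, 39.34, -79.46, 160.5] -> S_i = 9.64*(-2.02)^i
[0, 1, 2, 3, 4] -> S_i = 0 + 1*i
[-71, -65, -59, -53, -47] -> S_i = -71 + 6*i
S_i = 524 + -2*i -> [524, 522, 520, 518, 516]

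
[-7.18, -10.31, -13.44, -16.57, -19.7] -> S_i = -7.18 + -3.13*i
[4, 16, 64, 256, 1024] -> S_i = 4*4^i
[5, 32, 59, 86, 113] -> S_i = 5 + 27*i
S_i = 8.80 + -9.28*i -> [8.8, -0.48, -9.76, -19.04, -28.32]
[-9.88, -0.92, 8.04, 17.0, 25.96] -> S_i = -9.88 + 8.96*i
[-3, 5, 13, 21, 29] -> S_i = -3 + 8*i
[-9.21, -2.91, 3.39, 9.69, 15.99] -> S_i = -9.21 + 6.30*i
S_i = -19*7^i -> [-19, -133, -931, -6517, -45619]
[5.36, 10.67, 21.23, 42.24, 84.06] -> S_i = 5.36*1.99^i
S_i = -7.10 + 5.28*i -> [-7.1, -1.82, 3.46, 8.74, 14.02]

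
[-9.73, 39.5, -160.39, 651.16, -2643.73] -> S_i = -9.73*(-4.06)^i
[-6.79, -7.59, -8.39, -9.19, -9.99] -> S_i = -6.79 + -0.80*i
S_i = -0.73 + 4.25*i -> [-0.73, 3.52, 7.77, 12.02, 16.27]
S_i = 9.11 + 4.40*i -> [9.11, 13.51, 17.91, 22.31, 26.71]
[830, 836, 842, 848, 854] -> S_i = 830 + 6*i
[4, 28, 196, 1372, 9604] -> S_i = 4*7^i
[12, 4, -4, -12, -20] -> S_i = 12 + -8*i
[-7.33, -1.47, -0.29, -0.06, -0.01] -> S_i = -7.33*0.20^i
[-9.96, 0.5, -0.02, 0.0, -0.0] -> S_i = -9.96*(-0.05)^i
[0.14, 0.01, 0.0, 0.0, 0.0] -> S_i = 0.14*0.08^i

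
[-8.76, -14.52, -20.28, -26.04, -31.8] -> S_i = -8.76 + -5.76*i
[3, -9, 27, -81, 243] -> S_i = 3*-3^i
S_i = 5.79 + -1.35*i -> [5.79, 4.44, 3.09, 1.74, 0.39]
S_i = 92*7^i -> [92, 644, 4508, 31556, 220892]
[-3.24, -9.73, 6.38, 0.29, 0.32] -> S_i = Random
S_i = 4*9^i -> [4, 36, 324, 2916, 26244]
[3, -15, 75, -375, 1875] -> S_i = 3*-5^i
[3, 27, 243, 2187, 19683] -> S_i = 3*9^i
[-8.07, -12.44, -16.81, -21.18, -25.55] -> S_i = -8.07 + -4.37*i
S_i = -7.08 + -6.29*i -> [-7.08, -13.37, -19.66, -25.95, -32.24]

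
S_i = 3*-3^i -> [3, -9, 27, -81, 243]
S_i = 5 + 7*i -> [5, 12, 19, 26, 33]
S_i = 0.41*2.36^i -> [0.41, 0.97, 2.28, 5.39, 12.72]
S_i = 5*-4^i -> [5, -20, 80, -320, 1280]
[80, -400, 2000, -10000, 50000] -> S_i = 80*-5^i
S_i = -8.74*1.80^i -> [-8.74, -15.73, -28.32, -50.97, -91.75]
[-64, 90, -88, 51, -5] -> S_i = Random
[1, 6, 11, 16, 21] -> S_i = 1 + 5*i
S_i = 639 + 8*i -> [639, 647, 655, 663, 671]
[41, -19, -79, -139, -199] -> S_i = 41 + -60*i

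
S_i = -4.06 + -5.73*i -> [-4.06, -9.79, -15.52, -21.25, -26.98]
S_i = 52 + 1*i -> [52, 53, 54, 55, 56]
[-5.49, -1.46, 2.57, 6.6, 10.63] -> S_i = -5.49 + 4.03*i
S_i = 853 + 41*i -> [853, 894, 935, 976, 1017]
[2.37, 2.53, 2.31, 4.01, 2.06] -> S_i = Random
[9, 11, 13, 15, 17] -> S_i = 9 + 2*i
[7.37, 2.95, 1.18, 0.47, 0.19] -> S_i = 7.37*0.40^i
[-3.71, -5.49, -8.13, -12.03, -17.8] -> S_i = -3.71*1.48^i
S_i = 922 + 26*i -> [922, 948, 974, 1000, 1026]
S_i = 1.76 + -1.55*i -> [1.76, 0.21, -1.34, -2.89, -4.44]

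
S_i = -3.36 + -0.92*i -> [-3.36, -4.28, -5.2, -6.12, -7.04]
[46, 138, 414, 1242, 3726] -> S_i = 46*3^i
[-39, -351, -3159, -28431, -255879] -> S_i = -39*9^i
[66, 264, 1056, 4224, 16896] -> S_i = 66*4^i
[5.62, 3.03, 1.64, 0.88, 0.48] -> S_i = 5.62*0.54^i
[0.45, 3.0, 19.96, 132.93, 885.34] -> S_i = 0.45*6.66^i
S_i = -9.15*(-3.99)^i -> [-9.15, 36.51, -145.67, 581.22, -2319.06]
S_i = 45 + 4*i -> [45, 49, 53, 57, 61]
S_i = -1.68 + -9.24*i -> [-1.68, -10.92, -20.16, -29.4, -38.64]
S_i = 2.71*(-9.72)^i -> [2.71, -26.34, 256.04, -2488.67, 24189.92]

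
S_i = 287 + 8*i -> [287, 295, 303, 311, 319]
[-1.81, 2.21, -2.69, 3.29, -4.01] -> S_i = -1.81*(-1.22)^i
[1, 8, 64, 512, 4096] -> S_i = 1*8^i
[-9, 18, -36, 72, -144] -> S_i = -9*-2^i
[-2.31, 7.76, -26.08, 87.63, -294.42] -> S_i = -2.31*(-3.36)^i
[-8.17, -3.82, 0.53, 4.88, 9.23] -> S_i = -8.17 + 4.35*i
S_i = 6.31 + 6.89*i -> [6.31, 13.2, 20.09, 26.98, 33.87]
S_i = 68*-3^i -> [68, -204, 612, -1836, 5508]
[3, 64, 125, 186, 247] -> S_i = 3 + 61*i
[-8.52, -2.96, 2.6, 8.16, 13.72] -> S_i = -8.52 + 5.56*i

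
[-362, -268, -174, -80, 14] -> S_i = -362 + 94*i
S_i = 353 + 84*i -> [353, 437, 521, 605, 689]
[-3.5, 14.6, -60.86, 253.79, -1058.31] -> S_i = -3.50*(-4.17)^i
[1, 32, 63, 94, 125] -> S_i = 1 + 31*i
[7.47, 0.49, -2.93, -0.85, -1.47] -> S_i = Random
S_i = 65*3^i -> [65, 195, 585, 1755, 5265]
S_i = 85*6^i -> [85, 510, 3060, 18360, 110160]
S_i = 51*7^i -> [51, 357, 2499, 17493, 122451]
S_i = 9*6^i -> [9, 54, 324, 1944, 11664]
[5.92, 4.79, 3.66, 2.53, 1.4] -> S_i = 5.92 + -1.13*i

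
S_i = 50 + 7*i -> [50, 57, 64, 71, 78]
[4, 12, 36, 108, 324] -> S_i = 4*3^i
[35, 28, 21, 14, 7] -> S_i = 35 + -7*i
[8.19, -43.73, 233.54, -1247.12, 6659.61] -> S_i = 8.19*(-5.34)^i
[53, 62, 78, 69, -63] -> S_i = Random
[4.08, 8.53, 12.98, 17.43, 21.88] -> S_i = 4.08 + 4.45*i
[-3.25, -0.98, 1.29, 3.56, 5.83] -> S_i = -3.25 + 2.27*i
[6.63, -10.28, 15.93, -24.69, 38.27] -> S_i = 6.63*(-1.55)^i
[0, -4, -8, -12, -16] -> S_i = 0 + -4*i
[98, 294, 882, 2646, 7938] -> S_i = 98*3^i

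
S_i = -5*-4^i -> [-5, 20, -80, 320, -1280]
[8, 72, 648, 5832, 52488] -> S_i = 8*9^i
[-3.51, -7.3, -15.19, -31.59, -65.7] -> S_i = -3.51*2.08^i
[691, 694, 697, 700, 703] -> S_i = 691 + 3*i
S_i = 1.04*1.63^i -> [1.04, 1.7, 2.76, 4.5, 7.34]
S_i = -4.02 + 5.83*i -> [-4.02, 1.81, 7.64, 13.47, 19.3]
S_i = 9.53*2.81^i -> [9.53, 26.78, 75.25, 211.45, 594.18]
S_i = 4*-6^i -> [4, -24, 144, -864, 5184]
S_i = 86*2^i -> [86, 172, 344, 688, 1376]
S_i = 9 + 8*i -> [9, 17, 25, 33, 41]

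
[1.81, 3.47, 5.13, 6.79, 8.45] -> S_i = 1.81 + 1.66*i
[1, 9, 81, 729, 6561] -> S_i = 1*9^i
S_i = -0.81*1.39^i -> [-0.81, -1.13, -1.57, -2.18, -3.02]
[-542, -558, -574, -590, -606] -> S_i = -542 + -16*i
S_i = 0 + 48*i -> [0, 48, 96, 144, 192]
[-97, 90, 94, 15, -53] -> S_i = Random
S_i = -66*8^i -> [-66, -528, -4224, -33792, -270336]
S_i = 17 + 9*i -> [17, 26, 35, 44, 53]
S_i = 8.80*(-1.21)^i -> [8.8, -10.65, 12.88, -15.59, 18.86]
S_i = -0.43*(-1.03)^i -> [-0.43, 0.44, -0.46, 0.47, -0.48]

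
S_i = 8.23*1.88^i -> [8.23, 15.47, 29.09, 54.69, 102.81]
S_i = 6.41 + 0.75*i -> [6.41, 7.16, 7.91, 8.66, 9.41]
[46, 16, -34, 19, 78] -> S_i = Random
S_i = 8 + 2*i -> [8, 10, 12, 14, 16]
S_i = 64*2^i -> [64, 128, 256, 512, 1024]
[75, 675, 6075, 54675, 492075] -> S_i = 75*9^i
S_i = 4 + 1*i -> [4, 5, 6, 7, 8]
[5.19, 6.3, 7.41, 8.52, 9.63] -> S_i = 5.19 + 1.11*i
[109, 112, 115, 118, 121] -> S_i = 109 + 3*i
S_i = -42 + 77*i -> [-42, 35, 112, 189, 266]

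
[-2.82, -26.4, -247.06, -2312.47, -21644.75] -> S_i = -2.82*9.36^i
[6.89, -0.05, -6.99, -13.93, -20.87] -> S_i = 6.89 + -6.94*i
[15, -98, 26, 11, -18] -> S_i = Random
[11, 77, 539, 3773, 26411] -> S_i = 11*7^i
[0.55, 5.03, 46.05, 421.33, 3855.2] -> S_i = 0.55*9.15^i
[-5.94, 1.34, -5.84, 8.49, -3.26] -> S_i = Random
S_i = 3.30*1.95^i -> [3.3, 6.44, 12.55, 24.47, 47.71]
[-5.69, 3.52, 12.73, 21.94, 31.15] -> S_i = -5.69 + 9.21*i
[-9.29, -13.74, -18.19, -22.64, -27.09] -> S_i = -9.29 + -4.45*i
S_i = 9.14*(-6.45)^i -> [9.14, -58.95, 380.25, -2452.59, 15819.22]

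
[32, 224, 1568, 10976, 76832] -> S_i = 32*7^i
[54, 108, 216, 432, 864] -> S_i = 54*2^i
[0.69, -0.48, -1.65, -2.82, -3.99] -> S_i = 0.69 + -1.17*i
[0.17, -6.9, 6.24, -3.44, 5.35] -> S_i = Random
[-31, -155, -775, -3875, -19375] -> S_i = -31*5^i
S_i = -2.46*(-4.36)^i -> [-2.46, 10.73, -46.76, 203.89, -888.96]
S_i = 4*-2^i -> [4, -8, 16, -32, 64]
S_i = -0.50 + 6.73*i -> [-0.5, 6.23, 12.96, 19.69, 26.42]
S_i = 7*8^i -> [7, 56, 448, 3584, 28672]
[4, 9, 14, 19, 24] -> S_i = 4 + 5*i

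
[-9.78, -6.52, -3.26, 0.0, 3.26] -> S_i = -9.78 + 3.26*i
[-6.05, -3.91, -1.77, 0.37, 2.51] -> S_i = -6.05 + 2.14*i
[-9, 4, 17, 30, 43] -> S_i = -9 + 13*i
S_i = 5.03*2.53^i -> [5.03, 12.73, 32.2, 81.46, 206.09]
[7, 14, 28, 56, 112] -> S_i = 7*2^i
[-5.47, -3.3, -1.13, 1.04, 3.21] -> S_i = -5.47 + 2.17*i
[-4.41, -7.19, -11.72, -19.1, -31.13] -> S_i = -4.41*1.63^i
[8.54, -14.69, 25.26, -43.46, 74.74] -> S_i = 8.54*(-1.72)^i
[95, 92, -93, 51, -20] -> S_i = Random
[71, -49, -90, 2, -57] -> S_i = Random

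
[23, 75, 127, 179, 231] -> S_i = 23 + 52*i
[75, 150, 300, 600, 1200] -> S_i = 75*2^i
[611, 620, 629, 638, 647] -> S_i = 611 + 9*i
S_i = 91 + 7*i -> [91, 98, 105, 112, 119]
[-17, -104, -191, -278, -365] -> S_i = -17 + -87*i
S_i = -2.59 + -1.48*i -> [-2.59, -4.07, -5.55, -7.03, -8.51]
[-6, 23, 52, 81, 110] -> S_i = -6 + 29*i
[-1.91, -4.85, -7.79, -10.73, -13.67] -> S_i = -1.91 + -2.94*i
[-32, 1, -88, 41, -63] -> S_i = Random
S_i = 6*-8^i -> [6, -48, 384, -3072, 24576]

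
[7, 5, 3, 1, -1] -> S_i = 7 + -2*i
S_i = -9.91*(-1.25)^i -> [-9.91, 12.39, -15.48, 19.36, -24.19]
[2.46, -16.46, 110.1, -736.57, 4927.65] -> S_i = 2.46*(-6.69)^i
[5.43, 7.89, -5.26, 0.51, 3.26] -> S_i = Random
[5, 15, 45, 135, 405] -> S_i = 5*3^i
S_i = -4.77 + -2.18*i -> [-4.77, -6.95, -9.13, -11.31, -13.49]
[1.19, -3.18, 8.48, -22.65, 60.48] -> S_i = 1.19*(-2.67)^i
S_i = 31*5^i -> [31, 155, 775, 3875, 19375]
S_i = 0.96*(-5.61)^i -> [0.96, -5.39, 30.21, -169.5, 950.87]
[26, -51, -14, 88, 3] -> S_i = Random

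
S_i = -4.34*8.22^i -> [-4.34, -35.67, -293.25, -2410.49, -19814.22]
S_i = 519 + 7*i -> [519, 526, 533, 540, 547]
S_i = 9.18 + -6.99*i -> [9.18, 2.19, -4.8, -11.79, -18.78]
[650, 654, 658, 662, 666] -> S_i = 650 + 4*i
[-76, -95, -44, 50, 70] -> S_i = Random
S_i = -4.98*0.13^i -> [-4.98, -0.65, -0.08, -0.01, -0.0]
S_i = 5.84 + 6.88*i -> [5.84, 12.72, 19.6, 26.48, 33.36]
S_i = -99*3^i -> [-99, -297, -891, -2673, -8019]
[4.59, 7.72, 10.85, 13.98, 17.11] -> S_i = 4.59 + 3.13*i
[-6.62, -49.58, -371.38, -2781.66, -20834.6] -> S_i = -6.62*7.49^i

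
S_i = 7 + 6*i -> [7, 13, 19, 25, 31]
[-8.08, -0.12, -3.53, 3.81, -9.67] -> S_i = Random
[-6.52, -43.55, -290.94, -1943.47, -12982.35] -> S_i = -6.52*6.68^i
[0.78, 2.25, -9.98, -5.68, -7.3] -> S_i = Random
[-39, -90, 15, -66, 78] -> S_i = Random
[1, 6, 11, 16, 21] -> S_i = 1 + 5*i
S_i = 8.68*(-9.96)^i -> [8.68, -86.45, 861.07, -8576.26, 85419.51]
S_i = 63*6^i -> [63, 378, 2268, 13608, 81648]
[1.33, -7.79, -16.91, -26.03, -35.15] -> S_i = 1.33 + -9.12*i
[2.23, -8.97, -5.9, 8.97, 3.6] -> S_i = Random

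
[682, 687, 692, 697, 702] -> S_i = 682 + 5*i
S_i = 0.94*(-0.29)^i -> [0.94, -0.27, 0.08, -0.02, 0.01]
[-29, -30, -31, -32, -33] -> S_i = -29 + -1*i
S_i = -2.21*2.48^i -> [-2.21, -5.48, -13.59, -33.71, -83.6]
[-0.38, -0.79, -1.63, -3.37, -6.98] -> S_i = -0.38*2.07^i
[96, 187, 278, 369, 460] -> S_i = 96 + 91*i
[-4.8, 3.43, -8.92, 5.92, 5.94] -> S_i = Random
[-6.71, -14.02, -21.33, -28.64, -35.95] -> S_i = -6.71 + -7.31*i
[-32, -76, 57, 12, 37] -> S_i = Random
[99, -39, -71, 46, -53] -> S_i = Random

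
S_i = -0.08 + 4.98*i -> [-0.08, 4.9, 9.88, 14.86, 19.84]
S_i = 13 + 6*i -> [13, 19, 25, 31, 37]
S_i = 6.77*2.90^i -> [6.77, 19.63, 56.94, 165.11, 478.83]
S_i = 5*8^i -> [5, 40, 320, 2560, 20480]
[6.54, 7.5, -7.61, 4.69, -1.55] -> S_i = Random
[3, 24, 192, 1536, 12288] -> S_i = 3*8^i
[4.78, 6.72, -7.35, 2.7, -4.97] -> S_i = Random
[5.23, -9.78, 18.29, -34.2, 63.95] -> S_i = 5.23*(-1.87)^i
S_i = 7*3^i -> [7, 21, 63, 189, 567]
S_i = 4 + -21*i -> [4, -17, -38, -59, -80]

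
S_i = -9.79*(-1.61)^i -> [-9.79, 15.76, -25.38, 40.86, -65.78]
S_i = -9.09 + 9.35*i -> [-9.09, 0.26, 9.61, 18.96, 28.31]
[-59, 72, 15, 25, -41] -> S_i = Random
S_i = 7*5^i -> [7, 35, 175, 875, 4375]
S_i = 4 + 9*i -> [4, 13, 22, 31, 40]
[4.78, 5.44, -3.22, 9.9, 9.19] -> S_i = Random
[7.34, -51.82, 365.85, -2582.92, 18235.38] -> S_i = 7.34*(-7.06)^i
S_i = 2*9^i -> [2, 18, 162, 1458, 13122]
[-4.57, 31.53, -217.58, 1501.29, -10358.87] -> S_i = -4.57*(-6.90)^i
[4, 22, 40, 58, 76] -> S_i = 4 + 18*i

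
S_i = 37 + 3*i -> [37, 40, 43, 46, 49]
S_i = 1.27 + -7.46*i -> [1.27, -6.19, -13.65, -21.11, -28.57]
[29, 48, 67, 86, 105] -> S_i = 29 + 19*i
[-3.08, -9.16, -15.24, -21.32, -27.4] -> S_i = -3.08 + -6.08*i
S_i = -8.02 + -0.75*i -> [-8.02, -8.77, -9.52, -10.27, -11.02]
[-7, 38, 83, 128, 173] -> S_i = -7 + 45*i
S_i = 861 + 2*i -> [861, 863, 865, 867, 869]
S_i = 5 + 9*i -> [5, 14, 23, 32, 41]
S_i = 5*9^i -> [5, 45, 405, 3645, 32805]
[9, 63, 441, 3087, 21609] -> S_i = 9*7^i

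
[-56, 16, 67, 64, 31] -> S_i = Random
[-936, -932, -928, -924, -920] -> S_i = -936 + 4*i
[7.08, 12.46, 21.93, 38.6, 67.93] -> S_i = 7.08*1.76^i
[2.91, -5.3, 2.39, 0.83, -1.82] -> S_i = Random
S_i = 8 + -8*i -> [8, 0, -8, -16, -24]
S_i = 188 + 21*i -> [188, 209, 230, 251, 272]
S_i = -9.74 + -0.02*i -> [-9.74, -9.76, -9.78, -9.8, -9.82]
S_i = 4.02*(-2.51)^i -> [4.02, -10.09, 25.33, -63.57, 159.56]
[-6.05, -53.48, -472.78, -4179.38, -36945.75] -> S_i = -6.05*8.84^i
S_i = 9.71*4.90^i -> [9.71, 47.58, 233.14, 1142.37, 5597.62]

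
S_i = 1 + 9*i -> [1, 10, 19, 28, 37]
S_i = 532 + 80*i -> [532, 612, 692, 772, 852]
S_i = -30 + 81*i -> [-30, 51, 132, 213, 294]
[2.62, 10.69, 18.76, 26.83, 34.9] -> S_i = 2.62 + 8.07*i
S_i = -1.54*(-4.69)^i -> [-1.54, 7.22, -33.87, 158.87, -745.1]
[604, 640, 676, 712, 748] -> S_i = 604 + 36*i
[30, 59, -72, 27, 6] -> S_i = Random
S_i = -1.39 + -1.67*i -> [-1.39, -3.06, -4.73, -6.4, -8.07]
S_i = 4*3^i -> [4, 12, 36, 108, 324]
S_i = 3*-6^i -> [3, -18, 108, -648, 3888]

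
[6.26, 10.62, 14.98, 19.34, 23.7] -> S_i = 6.26 + 4.36*i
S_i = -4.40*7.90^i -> [-4.4, -34.76, -274.6, -2169.37, -17138.04]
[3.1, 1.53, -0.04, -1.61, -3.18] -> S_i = 3.10 + -1.57*i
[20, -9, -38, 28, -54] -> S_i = Random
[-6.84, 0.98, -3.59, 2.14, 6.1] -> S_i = Random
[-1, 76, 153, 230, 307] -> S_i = -1 + 77*i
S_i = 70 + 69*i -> [70, 139, 208, 277, 346]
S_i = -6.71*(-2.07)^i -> [-6.71, 13.89, -28.75, 59.52, -123.2]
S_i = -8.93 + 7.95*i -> [-8.93, -0.98, 6.97, 14.92, 22.87]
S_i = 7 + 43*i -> [7, 50, 93, 136, 179]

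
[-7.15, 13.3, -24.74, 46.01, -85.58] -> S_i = -7.15*(-1.86)^i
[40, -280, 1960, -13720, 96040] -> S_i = 40*-7^i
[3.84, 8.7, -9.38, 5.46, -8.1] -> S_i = Random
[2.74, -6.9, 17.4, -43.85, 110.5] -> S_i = 2.74*(-2.52)^i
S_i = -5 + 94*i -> [-5, 89, 183, 277, 371]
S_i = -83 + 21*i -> [-83, -62, -41, -20, 1]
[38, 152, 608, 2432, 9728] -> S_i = 38*4^i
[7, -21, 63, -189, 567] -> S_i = 7*-3^i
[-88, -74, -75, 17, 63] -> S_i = Random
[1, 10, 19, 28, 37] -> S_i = 1 + 9*i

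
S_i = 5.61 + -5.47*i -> [5.61, 0.14, -5.33, -10.8, -16.27]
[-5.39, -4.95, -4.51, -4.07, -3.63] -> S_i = -5.39 + 0.44*i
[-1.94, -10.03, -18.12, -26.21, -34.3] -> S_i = -1.94 + -8.09*i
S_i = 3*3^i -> [3, 9, 27, 81, 243]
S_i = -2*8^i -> [-2, -16, -128, -1024, -8192]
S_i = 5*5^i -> [5, 25, 125, 625, 3125]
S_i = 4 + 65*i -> [4, 69, 134, 199, 264]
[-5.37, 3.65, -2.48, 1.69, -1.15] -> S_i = -5.37*(-0.68)^i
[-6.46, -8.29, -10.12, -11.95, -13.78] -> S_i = -6.46 + -1.83*i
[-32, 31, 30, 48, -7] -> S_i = Random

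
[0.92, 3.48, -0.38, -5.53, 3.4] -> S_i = Random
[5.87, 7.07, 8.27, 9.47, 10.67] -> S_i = 5.87 + 1.20*i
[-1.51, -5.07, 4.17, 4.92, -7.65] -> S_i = Random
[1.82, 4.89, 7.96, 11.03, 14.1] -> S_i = 1.82 + 3.07*i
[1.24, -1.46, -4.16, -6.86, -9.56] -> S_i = 1.24 + -2.70*i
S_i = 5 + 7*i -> [5, 12, 19, 26, 33]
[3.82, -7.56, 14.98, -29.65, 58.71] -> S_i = 3.82*(-1.98)^i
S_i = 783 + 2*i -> [783, 785, 787, 789, 791]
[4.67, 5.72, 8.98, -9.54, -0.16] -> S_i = Random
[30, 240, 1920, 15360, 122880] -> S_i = 30*8^i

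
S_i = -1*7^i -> [-1, -7, -49, -343, -2401]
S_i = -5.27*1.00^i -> [-5.27, -5.27, -5.27, -5.27, -5.27]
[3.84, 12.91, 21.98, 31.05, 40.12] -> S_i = 3.84 + 9.07*i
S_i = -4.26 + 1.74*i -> [-4.26, -2.52, -0.78, 0.96, 2.7]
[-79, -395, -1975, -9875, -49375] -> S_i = -79*5^i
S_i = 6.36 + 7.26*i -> [6.36, 13.62, 20.88, 28.14, 35.4]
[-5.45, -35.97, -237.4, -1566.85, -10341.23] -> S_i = -5.45*6.60^i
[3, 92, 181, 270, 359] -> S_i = 3 + 89*i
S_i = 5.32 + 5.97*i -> [5.32, 11.29, 17.26, 23.23, 29.2]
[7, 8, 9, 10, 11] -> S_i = 7 + 1*i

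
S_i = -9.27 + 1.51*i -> [-9.27, -7.76, -6.25, -4.74, -3.23]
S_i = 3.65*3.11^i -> [3.65, 11.35, 35.3, 109.79, 341.46]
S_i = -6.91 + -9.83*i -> [-6.91, -16.74, -26.57, -36.4, -46.23]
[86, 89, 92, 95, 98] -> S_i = 86 + 3*i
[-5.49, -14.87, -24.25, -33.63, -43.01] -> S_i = -5.49 + -9.38*i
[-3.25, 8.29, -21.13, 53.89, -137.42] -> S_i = -3.25*(-2.55)^i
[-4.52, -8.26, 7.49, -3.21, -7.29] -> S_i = Random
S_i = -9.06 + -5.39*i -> [-9.06, -14.45, -19.84, -25.23, -30.62]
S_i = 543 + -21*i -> [543, 522, 501, 480, 459]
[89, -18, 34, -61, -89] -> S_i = Random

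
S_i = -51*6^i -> [-51, -306, -1836, -11016, -66096]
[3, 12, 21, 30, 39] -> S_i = 3 + 9*i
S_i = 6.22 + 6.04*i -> [6.22, 12.26, 18.3, 24.34, 30.38]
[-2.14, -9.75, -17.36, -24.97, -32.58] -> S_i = -2.14 + -7.61*i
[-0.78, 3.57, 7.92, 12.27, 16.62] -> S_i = -0.78 + 4.35*i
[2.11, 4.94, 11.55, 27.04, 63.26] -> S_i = 2.11*2.34^i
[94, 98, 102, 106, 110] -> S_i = 94 + 4*i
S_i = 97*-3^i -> [97, -291, 873, -2619, 7857]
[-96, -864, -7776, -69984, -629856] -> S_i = -96*9^i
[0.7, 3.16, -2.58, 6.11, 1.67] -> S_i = Random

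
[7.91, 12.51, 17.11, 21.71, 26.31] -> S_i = 7.91 + 4.60*i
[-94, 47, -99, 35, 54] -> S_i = Random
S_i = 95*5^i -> [95, 475, 2375, 11875, 59375]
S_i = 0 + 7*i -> [0, 7, 14, 21, 28]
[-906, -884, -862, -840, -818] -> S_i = -906 + 22*i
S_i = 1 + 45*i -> [1, 46, 91, 136, 181]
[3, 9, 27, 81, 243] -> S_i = 3*3^i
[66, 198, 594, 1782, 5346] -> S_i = 66*3^i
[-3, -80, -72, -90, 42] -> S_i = Random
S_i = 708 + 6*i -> [708, 714, 720, 726, 732]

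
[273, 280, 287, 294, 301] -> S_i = 273 + 7*i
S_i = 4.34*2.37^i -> [4.34, 10.29, 24.38, 57.77, 136.93]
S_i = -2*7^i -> [-2, -14, -98, -686, -4802]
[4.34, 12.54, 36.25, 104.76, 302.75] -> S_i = 4.34*2.89^i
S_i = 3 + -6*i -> [3, -3, -9, -15, -21]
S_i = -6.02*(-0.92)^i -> [-6.02, 5.54, -5.1, 4.69, -4.31]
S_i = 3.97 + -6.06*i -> [3.97, -2.09, -8.15, -14.21, -20.27]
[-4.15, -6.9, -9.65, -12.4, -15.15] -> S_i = -4.15 + -2.75*i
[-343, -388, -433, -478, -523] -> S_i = -343 + -45*i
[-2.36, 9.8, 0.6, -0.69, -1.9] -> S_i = Random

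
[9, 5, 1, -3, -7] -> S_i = 9 + -4*i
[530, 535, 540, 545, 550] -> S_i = 530 + 5*i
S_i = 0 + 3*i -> [0, 3, 6, 9, 12]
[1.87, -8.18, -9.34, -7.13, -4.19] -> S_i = Random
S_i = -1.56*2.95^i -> [-1.56, -4.6, -13.58, -40.05, -118.14]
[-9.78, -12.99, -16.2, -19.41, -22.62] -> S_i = -9.78 + -3.21*i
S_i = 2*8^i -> [2, 16, 128, 1024, 8192]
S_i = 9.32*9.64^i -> [9.32, 89.84, 866.1, 8349.24, 80486.69]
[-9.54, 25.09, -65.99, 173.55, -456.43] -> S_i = -9.54*(-2.63)^i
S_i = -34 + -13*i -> [-34, -47, -60, -73, -86]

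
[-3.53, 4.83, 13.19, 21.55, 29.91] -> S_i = -3.53 + 8.36*i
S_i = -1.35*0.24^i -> [-1.35, -0.32, -0.08, -0.02, -0.0]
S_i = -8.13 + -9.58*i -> [-8.13, -17.71, -27.29, -36.87, -46.45]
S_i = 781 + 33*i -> [781, 814, 847, 880, 913]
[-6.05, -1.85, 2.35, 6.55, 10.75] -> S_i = -6.05 + 4.20*i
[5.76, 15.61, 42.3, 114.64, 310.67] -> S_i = 5.76*2.71^i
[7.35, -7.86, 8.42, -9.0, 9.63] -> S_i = 7.35*(-1.07)^i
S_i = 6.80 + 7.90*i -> [6.8, 14.7, 22.6, 30.5, 38.4]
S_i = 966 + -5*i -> [966, 961, 956, 951, 946]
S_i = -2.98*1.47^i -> [-2.98, -4.38, -6.44, -9.47, -13.92]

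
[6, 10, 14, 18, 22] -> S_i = 6 + 4*i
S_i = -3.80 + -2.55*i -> [-3.8, -6.35, -8.9, -11.45, -14.0]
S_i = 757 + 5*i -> [757, 762, 767, 772, 777]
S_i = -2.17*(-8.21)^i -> [-2.17, 17.82, -146.27, 1200.85, -9858.99]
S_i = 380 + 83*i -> [380, 463, 546, 629, 712]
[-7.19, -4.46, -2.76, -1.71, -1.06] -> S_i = -7.19*0.62^i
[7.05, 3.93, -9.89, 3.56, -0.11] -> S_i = Random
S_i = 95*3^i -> [95, 285, 855, 2565, 7695]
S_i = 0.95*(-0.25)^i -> [0.95, -0.24, 0.06, -0.01, 0.0]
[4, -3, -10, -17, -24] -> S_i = 4 + -7*i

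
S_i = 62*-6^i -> [62, -372, 2232, -13392, 80352]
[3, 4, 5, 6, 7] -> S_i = 3 + 1*i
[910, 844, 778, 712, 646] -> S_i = 910 + -66*i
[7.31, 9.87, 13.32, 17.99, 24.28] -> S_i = 7.31*1.35^i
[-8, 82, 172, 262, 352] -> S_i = -8 + 90*i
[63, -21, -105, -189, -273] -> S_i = 63 + -84*i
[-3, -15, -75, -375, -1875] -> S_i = -3*5^i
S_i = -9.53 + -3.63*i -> [-9.53, -13.16, -16.79, -20.42, -24.05]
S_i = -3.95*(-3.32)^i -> [-3.95, 13.11, -43.54, 144.55, -479.9]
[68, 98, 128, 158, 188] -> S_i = 68 + 30*i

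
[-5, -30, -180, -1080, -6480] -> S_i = -5*6^i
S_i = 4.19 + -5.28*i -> [4.19, -1.09, -6.37, -11.65, -16.93]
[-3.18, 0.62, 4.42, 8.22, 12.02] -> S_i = -3.18 + 3.80*i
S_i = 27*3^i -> [27, 81, 243, 729, 2187]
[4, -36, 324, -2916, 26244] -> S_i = 4*-9^i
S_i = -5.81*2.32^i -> [-5.81, -13.48, -31.27, -72.55, -168.32]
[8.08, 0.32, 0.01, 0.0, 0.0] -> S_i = 8.08*0.04^i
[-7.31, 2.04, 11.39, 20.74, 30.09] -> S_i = -7.31 + 9.35*i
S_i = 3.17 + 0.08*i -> [3.17, 3.25, 3.33, 3.41, 3.49]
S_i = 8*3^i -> [8, 24, 72, 216, 648]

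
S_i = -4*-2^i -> [-4, 8, -16, 32, -64]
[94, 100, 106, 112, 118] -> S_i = 94 + 6*i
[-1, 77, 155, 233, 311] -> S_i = -1 + 78*i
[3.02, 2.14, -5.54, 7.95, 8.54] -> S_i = Random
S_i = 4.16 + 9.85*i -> [4.16, 14.01, 23.86, 33.71, 43.56]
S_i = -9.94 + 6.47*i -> [-9.94, -3.47, 3.0, 9.47, 15.94]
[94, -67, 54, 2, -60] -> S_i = Random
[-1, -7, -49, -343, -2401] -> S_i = -1*7^i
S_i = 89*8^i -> [89, 712, 5696, 45568, 364544]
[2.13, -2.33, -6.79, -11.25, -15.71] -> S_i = 2.13 + -4.46*i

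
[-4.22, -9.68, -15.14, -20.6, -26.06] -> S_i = -4.22 + -5.46*i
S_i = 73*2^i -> [73, 146, 292, 584, 1168]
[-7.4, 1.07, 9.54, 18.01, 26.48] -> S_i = -7.40 + 8.47*i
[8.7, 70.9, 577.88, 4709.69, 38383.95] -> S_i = 8.70*8.15^i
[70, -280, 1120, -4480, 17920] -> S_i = 70*-4^i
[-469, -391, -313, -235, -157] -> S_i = -469 + 78*i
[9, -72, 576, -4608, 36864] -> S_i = 9*-8^i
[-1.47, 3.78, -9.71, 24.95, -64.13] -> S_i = -1.47*(-2.57)^i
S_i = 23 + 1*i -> [23, 24, 25, 26, 27]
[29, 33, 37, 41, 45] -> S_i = 29 + 4*i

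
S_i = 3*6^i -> [3, 18, 108, 648, 3888]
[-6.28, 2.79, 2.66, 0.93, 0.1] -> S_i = Random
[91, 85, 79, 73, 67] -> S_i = 91 + -6*i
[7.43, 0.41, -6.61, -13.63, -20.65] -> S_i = 7.43 + -7.02*i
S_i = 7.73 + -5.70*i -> [7.73, 2.03, -3.67, -9.37, -15.07]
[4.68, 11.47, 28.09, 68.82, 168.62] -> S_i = 4.68*2.45^i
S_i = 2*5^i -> [2, 10, 50, 250, 1250]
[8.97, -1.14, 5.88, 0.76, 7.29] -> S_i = Random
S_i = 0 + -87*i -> [0, -87, -174, -261, -348]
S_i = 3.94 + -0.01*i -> [3.94, 3.93, 3.92, 3.91, 3.9]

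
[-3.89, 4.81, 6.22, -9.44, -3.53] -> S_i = Random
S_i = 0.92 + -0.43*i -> [0.92, 0.49, 0.06, -0.37, -0.8]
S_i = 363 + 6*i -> [363, 369, 375, 381, 387]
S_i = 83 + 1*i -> [83, 84, 85, 86, 87]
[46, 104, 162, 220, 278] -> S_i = 46 + 58*i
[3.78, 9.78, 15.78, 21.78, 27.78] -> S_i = 3.78 + 6.00*i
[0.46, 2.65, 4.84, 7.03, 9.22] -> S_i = 0.46 + 2.19*i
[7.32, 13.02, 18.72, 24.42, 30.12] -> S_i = 7.32 + 5.70*i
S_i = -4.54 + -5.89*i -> [-4.54, -10.43, -16.32, -22.21, -28.1]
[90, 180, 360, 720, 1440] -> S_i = 90*2^i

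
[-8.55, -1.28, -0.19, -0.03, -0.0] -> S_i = -8.55*0.15^i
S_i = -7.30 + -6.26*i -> [-7.3, -13.56, -19.82, -26.08, -32.34]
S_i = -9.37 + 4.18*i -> [-9.37, -5.19, -1.01, 3.17, 7.35]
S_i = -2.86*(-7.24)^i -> [-2.86, 20.71, -149.91, 1085.38, -7858.15]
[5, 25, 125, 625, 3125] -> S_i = 5*5^i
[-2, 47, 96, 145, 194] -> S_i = -2 + 49*i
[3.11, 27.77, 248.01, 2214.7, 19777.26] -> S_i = 3.11*8.93^i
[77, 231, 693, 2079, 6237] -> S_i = 77*3^i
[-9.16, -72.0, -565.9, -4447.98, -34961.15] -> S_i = -9.16*7.86^i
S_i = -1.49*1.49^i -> [-1.49, -2.22, -3.31, -4.93, -7.34]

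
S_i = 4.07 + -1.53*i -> [4.07, 2.54, 1.01, -0.52, -2.05]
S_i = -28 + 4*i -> [-28, -24, -20, -16, -12]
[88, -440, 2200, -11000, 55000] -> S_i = 88*-5^i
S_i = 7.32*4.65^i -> [7.32, 34.04, 158.28, 735.99, 3422.34]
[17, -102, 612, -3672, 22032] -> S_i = 17*-6^i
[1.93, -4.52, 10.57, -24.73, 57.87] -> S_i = 1.93*(-2.34)^i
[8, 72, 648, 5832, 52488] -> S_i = 8*9^i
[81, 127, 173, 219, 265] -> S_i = 81 + 46*i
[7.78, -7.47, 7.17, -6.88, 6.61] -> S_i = 7.78*(-0.96)^i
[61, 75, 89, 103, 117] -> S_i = 61 + 14*i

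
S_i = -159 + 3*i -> [-159, -156, -153, -150, -147]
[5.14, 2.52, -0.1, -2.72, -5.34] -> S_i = 5.14 + -2.62*i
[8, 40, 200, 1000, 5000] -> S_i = 8*5^i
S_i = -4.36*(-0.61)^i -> [-4.36, 2.66, -1.62, 0.99, -0.6]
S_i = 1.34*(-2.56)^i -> [1.34, -3.43, 8.78, -22.48, 57.55]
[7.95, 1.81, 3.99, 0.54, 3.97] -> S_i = Random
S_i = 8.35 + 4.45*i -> [8.35, 12.8, 17.25, 21.7, 26.15]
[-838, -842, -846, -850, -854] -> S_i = -838 + -4*i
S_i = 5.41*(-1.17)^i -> [5.41, -6.33, 7.41, -8.66, 10.14]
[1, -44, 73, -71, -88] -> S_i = Random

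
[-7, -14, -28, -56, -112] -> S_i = -7*2^i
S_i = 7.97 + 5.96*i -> [7.97, 13.93, 19.89, 25.85, 31.81]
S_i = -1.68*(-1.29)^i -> [-1.68, 2.17, -2.8, 3.61, -4.65]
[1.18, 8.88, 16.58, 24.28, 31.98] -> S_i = 1.18 + 7.70*i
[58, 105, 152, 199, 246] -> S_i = 58 + 47*i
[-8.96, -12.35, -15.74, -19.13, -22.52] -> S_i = -8.96 + -3.39*i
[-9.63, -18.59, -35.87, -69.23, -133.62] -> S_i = -9.63*1.93^i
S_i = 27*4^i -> [27, 108, 432, 1728, 6912]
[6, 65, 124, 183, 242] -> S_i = 6 + 59*i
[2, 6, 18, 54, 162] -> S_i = 2*3^i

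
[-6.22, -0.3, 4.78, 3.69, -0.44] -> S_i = Random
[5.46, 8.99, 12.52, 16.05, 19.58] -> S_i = 5.46 + 3.53*i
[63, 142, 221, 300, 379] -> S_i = 63 + 79*i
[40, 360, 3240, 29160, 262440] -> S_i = 40*9^i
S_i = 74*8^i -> [74, 592, 4736, 37888, 303104]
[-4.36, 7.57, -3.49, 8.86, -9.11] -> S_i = Random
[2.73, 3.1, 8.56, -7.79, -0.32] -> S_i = Random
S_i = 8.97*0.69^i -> [8.97, 6.19, 4.27, 2.95, 2.03]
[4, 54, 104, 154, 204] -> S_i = 4 + 50*i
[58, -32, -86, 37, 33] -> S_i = Random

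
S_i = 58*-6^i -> [58, -348, 2088, -12528, 75168]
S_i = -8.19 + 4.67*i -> [-8.19, -3.52, 1.15, 5.82, 10.49]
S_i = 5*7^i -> [5, 35, 245, 1715, 12005]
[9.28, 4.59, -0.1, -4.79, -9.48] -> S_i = 9.28 + -4.69*i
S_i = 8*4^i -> [8, 32, 128, 512, 2048]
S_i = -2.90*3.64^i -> [-2.9, -10.56, -38.42, -139.86, -509.1]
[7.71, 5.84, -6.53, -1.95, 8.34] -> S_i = Random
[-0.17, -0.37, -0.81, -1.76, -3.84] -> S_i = -0.17*2.18^i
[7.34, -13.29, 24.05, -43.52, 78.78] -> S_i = 7.34*(-1.81)^i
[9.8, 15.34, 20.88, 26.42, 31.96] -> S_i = 9.80 + 5.54*i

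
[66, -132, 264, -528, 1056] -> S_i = 66*-2^i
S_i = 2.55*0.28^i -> [2.55, 0.71, 0.2, 0.06, 0.02]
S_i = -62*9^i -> [-62, -558, -5022, -45198, -406782]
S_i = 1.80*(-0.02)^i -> [1.8, -0.04, 0.0, -0.0, 0.0]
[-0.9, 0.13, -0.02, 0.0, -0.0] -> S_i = -0.90*(-0.14)^i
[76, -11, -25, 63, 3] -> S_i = Random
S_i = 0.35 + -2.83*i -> [0.35, -2.48, -5.31, -8.14, -10.97]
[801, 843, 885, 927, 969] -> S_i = 801 + 42*i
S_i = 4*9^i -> [4, 36, 324, 2916, 26244]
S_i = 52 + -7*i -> [52, 45, 38, 31, 24]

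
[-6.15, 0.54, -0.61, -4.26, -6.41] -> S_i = Random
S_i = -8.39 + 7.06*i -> [-8.39, -1.33, 5.73, 12.79, 19.85]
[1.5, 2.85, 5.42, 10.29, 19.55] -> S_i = 1.50*1.90^i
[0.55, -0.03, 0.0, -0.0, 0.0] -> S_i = 0.55*(-0.06)^i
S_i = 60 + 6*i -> [60, 66, 72, 78, 84]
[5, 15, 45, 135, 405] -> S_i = 5*3^i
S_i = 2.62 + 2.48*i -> [2.62, 5.1, 7.58, 10.06, 12.54]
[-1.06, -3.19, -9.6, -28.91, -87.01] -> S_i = -1.06*3.01^i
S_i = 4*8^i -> [4, 32, 256, 2048, 16384]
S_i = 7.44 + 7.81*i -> [7.44, 15.25, 23.06, 30.87, 38.68]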